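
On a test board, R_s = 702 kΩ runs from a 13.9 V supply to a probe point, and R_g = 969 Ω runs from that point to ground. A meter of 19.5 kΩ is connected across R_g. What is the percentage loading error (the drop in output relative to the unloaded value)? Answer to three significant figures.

The divider's output (Thévenin) resistance is R_s‖R_g = 967.7 Ω.
Fractional drop under load = R_th/(R_th + R_L) = 967.7 / (967.7 + 19500) = 0.04728.
So the output falls by 4.73 %.

4.73 %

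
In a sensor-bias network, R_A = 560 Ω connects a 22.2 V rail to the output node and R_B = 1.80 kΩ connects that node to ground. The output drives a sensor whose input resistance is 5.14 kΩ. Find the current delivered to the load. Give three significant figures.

I_L ≈ 3.04 mA

R_B‖R_L = 1333 Ω; V_out = 22.2 × 1333/1893 = 15.63 V.
I_L = V_out / R_L = 15.63 / 5.14 kΩ = 3.04 mA.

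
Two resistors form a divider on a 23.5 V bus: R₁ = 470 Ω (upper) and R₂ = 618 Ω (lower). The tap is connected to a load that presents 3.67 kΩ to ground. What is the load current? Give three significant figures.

R₂‖R_L = 528.9 Ω; V_out = 23.5 × 528.9/998.9 = 12.44 V.
I_L = V_out / R_L = 12.44 / 3.67 kΩ = 3.39 mA.

I_L ≈ 3.39 mA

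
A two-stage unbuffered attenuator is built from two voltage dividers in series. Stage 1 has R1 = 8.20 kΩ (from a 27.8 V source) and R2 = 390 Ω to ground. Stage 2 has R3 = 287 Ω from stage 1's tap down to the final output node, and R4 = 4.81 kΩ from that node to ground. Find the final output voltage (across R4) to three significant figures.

V_out ≈ 1.11 V

Stage 2 presents R3+R4 = 5097 Ω as a load on stage 1's tap.
Stage 1's lower leg becomes R2‖(R3+R4) = 362.3 Ω, so V_mid = 27.8 × 362.3/8562 = 1.176 V.
Stage 2 is itself unloaded: V_out = V_mid × R4/(R3+R4) = 1.176 × 4810/5097 = 1.11 V.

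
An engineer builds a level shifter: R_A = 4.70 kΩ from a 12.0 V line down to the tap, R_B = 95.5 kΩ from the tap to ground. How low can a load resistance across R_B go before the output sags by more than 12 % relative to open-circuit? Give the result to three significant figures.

Output resistance R_th = R_A‖R_B = (4.70 × 95.5)/100.2 = 4.480 kΩ.
The fractional drop is R_th/(R_th + R_L); requiring this ≤ 0.120 gives R_L ≥ R_th(1/0.120 − 1) = 4.480 × 7.333 = 32.8 kΩ.

R_L(min) ≈ 32.8 kΩ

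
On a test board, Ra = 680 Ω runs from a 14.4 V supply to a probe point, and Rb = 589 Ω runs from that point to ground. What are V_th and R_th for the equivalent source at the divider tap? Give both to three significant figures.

V_th is the open-circuit tap voltage: 14.4 × 589/(680 + 589) = 6.68 V.
With the supply zeroed, Ra and Rb appear in parallel from the tap: R_th = Ra‖Rb = (680 × 589)/1269 = 316 Ω.

V_th = 6.68 V, R_th = 316 Ω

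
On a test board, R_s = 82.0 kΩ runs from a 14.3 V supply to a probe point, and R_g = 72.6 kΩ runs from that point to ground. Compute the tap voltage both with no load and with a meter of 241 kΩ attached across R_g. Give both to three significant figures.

Open-circuit: V = 14.3 × 72.6/(82.0 + 72.6) = 6.72 V.
With the load, R_g becomes R_g‖R_L = 55.79 kΩ, so V = 14.3 × 55.79/137.8 = 5.79 V.

Unloaded: 6.72 V; loaded: 5.79 V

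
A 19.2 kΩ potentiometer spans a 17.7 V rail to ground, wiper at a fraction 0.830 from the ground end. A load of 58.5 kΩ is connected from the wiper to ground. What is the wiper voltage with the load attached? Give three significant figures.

V ≈ 14.0 V

The wiper splits the pot into (1−α)R = 3.264 kΩ above and αR = 15.94 kΩ below.
Lower section ‖ load = 12.52 kΩ.
V_wiper = 17.7 × 12.52/(3.264 + 12.52) = 14.0 V.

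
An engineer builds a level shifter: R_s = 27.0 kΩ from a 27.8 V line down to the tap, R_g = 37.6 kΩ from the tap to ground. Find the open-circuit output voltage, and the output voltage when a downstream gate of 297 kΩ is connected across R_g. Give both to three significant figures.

Unloaded: 16.2 V; loaded: 15.4 V

Open-circuit: V = 27.8 × 37.6/(27.0 + 37.6) = 16.2 V.
With the load, R_g becomes R_g‖R_L = 33.37 kΩ, so V = 27.8 × 33.37/60.37 = 15.4 V.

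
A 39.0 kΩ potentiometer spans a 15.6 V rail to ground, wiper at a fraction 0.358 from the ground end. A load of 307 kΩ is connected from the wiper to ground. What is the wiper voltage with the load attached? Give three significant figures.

The wiper splits the pot into (1−α)R = 25.04 kΩ above and αR = 13.96 kΩ below.
Lower section ‖ load = 13.35 kΩ.
V_wiper = 15.6 × 13.35/(25.04 + 13.35) = 5.43 V.

V ≈ 5.43 V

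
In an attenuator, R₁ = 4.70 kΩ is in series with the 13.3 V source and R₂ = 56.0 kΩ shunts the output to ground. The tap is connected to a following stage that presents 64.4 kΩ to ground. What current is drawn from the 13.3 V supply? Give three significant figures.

R₂‖R_L = 29.95 kΩ, so the source sees R₁ + R₂‖R_L = 34.65 kΩ.
I = 13.3 V / 34.65 kΩ = 0.384 mA.

I ≈ 0.384 mA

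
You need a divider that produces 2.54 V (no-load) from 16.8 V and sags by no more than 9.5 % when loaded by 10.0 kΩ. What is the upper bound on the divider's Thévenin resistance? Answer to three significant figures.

Loading drop = R_th/(R_th + R_L) ≤ 0.0950, so R_th ≤ R_L · ε/(1−ε) = 10.0 kΩ × 0.0950/0.9050 = 1.05 kΩ.

R_th ≤ 1.05 kΩ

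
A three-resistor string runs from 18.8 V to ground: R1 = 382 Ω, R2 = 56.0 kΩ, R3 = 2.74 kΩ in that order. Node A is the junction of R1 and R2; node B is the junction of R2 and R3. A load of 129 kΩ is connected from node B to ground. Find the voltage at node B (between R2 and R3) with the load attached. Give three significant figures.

V ≈ 0.854 V

At node B, R3 is in parallel with the load: R3‖R_L = 2683 Ω.
Below node A the resistance is R2 + (R3‖R_L) = 58680 Ω, so V_A = 18.8 × 58680/59070 = 18.68 V.
Then V_B = V_A × (R3‖R_L)/(R2 + R3‖R_L) = 18.68 × 2683/58680 = 0.854 V.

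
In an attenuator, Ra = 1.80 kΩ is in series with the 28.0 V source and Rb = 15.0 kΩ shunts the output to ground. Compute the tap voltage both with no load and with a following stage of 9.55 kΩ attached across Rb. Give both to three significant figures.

Unloaded: 25.0 V; loaded: 21.4 V

Open-circuit: V = 28.0 × 15.0/(1.80 + 15.0) = 25.0 V.
With the load, Rb becomes Rb‖R_L = 5.835 kΩ, so V = 28.0 × 5.835/7.635 = 21.4 V.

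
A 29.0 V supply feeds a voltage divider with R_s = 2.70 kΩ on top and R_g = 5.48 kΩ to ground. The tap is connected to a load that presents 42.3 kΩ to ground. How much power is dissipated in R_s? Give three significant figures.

P ≈ 39.8 mW

Total resistance from the source is R_s + (R_g‖R_L) = 7.551 kΩ, so I = 29.0/7.551 kΩ = 3.840 mA.
P = I²·R_s = (3.840 mA)² × 2.70 kΩ = 39.8 mW.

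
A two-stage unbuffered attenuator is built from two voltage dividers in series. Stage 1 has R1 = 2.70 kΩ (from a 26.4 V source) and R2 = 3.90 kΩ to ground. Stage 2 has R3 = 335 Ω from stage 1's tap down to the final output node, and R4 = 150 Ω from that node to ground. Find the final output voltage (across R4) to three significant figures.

Stage 2 presents R3+R4 = 485.0 Ω as a load on stage 1's tap.
Stage 1's lower leg becomes R2‖(R3+R4) = 431.4 Ω, so V_mid = 26.4 × 431.4/3131 = 3.637 V.
Stage 2 is itself unloaded: V_out = V_mid × R4/(R3+R4) = 3.637 × 150/485.0 = 1.12 V.

V_out ≈ 1.12 V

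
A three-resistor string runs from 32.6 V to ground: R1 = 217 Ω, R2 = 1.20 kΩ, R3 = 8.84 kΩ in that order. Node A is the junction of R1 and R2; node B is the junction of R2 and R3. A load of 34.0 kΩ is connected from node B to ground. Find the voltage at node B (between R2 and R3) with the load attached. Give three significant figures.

At node B, R3 is in parallel with the load: R3‖R_L = 7016 Ω.
Below node A the resistance is R2 + (R3‖R_L) = 8216 Ω, so V_A = 32.6 × 8216/8433 = 31.76 V.
Then V_B = V_A × (R3‖R_L)/(R2 + R3‖R_L) = 31.76 × 7016/8216 = 27.1 V.

V ≈ 27.1 V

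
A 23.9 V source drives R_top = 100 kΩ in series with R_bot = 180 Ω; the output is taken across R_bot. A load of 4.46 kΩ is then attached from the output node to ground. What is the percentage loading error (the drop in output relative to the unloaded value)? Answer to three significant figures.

3.87 %

The divider's output (Thévenin) resistance is R_top‖R_bot = 179.7 Ω.
Fractional drop under load = R_th/(R_th + R_L) = 179.7 / (179.7 + 4460) = 0.03873.
So the output falls by 3.87 %.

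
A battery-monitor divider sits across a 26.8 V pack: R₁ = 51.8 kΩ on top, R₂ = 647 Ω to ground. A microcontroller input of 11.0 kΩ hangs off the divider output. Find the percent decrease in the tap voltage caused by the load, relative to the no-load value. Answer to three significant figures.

5.49 %

The divider's output (Thévenin) resistance is R₁‖R₂ = 639.0 Ω.
Fractional drop under load = R_th/(R_th + R_L) = 639.0 / (639.0 + 11000) = 0.05490.
So the output falls by 5.49 %.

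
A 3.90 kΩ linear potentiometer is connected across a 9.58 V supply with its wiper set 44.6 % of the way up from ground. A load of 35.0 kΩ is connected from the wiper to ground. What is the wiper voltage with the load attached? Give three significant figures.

The wiper splits the pot into (1−α)R = 2.161 kΩ above and αR = 1.739 kΩ below.
Lower section ‖ load = 1.657 kΩ.
V_wiper = 9.58 × 1.657/(2.161 + 1.657) = 4.16 V.

V ≈ 4.16 V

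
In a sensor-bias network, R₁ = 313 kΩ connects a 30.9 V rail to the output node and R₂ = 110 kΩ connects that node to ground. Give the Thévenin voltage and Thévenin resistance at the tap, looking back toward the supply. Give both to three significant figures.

V_th = 8.04 V, R_th = 81.4 kΩ

V_th is the open-circuit tap voltage: 30.9 × 110/(313 + 110) = 8.04 V.
With the supply zeroed, R₁ and R₂ appear in parallel from the tap: R_th = R₁‖R₂ = (313 × 110)/423.0 = 81.4 kΩ.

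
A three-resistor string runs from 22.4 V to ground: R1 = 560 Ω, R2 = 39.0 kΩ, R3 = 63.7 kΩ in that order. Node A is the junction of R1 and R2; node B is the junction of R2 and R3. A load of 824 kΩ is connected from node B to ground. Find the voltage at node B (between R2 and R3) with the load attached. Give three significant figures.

V ≈ 13.4 V

At node B, R3 is in parallel with the load: R3‖R_L = 59130 Ω.
Below node A the resistance is R2 + (R3‖R_L) = 98130 Ω, so V_A = 22.4 × 98130/98690 = 22.27 V.
Then V_B = V_A × (R3‖R_L)/(R2 + R3‖R_L) = 22.27 × 59130/98130 = 13.4 V.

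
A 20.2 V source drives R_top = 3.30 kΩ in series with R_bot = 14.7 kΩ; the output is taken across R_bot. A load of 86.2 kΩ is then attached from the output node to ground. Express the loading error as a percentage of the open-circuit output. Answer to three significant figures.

3.03 %

The divider's output (Thévenin) resistance is R_top‖R_bot = 2.695 kΩ.
Fractional drop under load = R_th/(R_th + R_L) = 2.695 / (2.695 + 86.2) = 0.03032.
So the output falls by 3.03 %.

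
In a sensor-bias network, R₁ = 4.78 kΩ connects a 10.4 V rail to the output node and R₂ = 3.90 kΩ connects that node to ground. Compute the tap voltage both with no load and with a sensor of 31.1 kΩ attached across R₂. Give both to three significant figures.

Open-circuit: V = 10.4 × 3.90/(4.78 + 3.90) = 4.67 V.
With the load, R₂ becomes R₂‖R_L = 3.465 kΩ, so V = 10.4 × 3.465/8.245 = 4.37 V.

Unloaded: 4.67 V; loaded: 4.37 V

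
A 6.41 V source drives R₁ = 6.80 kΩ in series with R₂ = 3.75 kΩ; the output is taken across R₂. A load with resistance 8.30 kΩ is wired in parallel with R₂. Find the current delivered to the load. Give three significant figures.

R₂‖R_L = 2.583 kΩ; V_out = 6.41 × 2.583/9.383 = 1.765 V.
I_L = V_out / R_L = 1.765 / 8.30 kΩ = 0.213 mA.

I_L ≈ 0.213 mA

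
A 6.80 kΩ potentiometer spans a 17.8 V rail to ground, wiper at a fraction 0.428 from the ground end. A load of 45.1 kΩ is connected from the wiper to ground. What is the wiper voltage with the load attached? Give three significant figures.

V ≈ 7.35 V

The wiper splits the pot into (1−α)R = 3.890 kΩ above and αR = 2.910 kΩ below.
Lower section ‖ load = 2.734 kΩ.
V_wiper = 17.8 × 2.734/(3.890 + 2.734) = 7.35 V.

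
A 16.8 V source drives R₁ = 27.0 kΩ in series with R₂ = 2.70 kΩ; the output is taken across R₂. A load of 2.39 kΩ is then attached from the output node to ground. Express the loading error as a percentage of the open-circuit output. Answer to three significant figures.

50.7 %

Unloaded V = 16.8 × 2.70/29.70 = 1.527 V.
Loaded: R₂‖R_L = 1.268 kΩ, giving V = 16.8 × 1.268/28.27 = 0.7535 V.
Drop = (1.527 − 0.7535) / 1.527 = 50.7 %.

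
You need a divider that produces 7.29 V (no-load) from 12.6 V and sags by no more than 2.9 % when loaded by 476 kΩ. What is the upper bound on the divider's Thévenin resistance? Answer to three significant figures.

Loading drop = R_th/(R_th + R_L) ≤ 0.0290, so R_th ≤ R_L · ε/(1−ε) = 476 kΩ × 0.0290/0.9710 = 14.2 kΩ.
(Any R1, R2 with R2/(R1+R2) = 0.579 and R1‖R2 ≤ 14.2 kΩ will meet the spec.)

R_th ≤ 14.2 kΩ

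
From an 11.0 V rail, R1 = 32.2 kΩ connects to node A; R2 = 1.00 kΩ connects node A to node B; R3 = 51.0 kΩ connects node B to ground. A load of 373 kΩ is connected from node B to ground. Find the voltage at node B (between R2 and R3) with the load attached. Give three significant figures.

V ≈ 6.32 V

At node B, R3 is in parallel with the load: R3‖R_L = 44.87 kΩ.
Below node A the resistance is R2 + (R3‖R_L) = 45.87 kΩ, so V_A = 11.0 × 45.87/78.07 = 6.463 V.
Then V_B = V_A × (R3‖R_L)/(R2 + R3‖R_L) = 6.463 × 44.87/45.87 = 6.32 V.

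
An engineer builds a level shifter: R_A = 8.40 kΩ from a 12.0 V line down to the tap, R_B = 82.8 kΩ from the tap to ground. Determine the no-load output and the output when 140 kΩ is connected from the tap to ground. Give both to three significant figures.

Unloaded: 10.9 V; loaded: 10.3 V

Open-circuit: V = 12.0 × 82.8/(8.40 + 82.8) = 10.9 V.
With the load, R_B becomes R_B‖R_L = 52.03 kΩ, so V = 12.0 × 52.03/60.43 = 10.3 V.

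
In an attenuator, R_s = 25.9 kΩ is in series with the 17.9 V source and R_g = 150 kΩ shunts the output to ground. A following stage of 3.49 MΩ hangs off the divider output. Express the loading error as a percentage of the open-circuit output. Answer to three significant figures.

0.629 %

The divider's output (Thévenin) resistance is R_s‖R_g = 22.09 kΩ.
Fractional drop under load = R_th/(R_th + R_L) = 22.09 / (22.09 + 3490) = 0.006289.
So the output falls by 0.629 %.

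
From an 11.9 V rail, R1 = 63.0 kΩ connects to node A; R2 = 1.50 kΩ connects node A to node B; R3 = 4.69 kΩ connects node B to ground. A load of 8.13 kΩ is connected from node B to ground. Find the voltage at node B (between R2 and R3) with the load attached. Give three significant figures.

V ≈ 0.525 V

At node B, R3 is in parallel with the load: R3‖R_L = 2.974 kΩ.
Below node A the resistance is R2 + (R3‖R_L) = 4.474 kΩ, so V_A = 11.9 × 4.474/67.47 = 0.7891 V.
Then V_B = V_A × (R3‖R_L)/(R2 + R3‖R_L) = 0.7891 × 2.974/4.474 = 0.525 V.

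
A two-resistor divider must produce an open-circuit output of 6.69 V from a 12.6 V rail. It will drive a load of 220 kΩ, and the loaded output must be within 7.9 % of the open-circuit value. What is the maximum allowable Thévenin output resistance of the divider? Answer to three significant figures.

R_th ≤ 18.9 kΩ

Loading drop = R_th/(R_th + R_L) ≤ 0.0790, so R_th ≤ R_L · ε/(1−ε) = 220 kΩ × 0.0790/0.9210 = 18.9 kΩ.
(Any R1, R2 with R2/(R1+R2) = 0.531 and R1‖R2 ≤ 18.9 kΩ will meet the spec.)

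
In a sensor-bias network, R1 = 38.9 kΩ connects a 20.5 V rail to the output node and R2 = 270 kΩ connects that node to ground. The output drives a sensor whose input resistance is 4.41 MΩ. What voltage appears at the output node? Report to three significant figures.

The load sits in parallel with R2: R2‖R_L = (270 × 4410) / (270 + 4410) = 254.4 kΩ.
V_out = 20.5 × 254.4 / (38.9 + 254.4) = 20.5 × 254.4/293.3 = 17.8 V.

V_out ≈ 17.8 V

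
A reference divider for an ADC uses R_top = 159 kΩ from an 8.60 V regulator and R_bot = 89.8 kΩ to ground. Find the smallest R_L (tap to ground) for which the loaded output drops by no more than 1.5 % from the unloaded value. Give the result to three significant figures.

R_L(min) ≈ 3.77 MΩ

Output resistance R_th = R_top‖R_bot = (159 × 89.8)/248.8 = 57.39 kΩ.
The fractional drop is R_th/(R_th + R_L); requiring this ≤ 0.0150 gives R_L ≥ R_th(1/0.0150 − 1) = 57.39 × 65.67 = 3.77 MΩ.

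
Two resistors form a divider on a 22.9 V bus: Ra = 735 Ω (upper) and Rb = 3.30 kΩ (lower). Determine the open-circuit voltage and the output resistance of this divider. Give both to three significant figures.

V_th is the open-circuit tap voltage: 22.9 × 3300/(735 + 3300) = 18.7 V.
With the supply zeroed, Ra and Rb appear in parallel from the tap: R_th = Ra‖Rb = (735 × 3300)/4035 = 601 Ω.

V_th = 18.7 V, R_th = 601 Ω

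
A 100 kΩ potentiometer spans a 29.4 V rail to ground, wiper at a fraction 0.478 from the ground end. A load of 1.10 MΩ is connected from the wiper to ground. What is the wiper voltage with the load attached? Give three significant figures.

V ≈ 13.7 V

The wiper splits the pot into (1−α)R = 52.20 kΩ above and αR = 47.80 kΩ below.
Lower section ‖ load = 45.81 kΩ.
V_wiper = 29.4 × 45.81/(52.20 + 45.81) = 13.7 V.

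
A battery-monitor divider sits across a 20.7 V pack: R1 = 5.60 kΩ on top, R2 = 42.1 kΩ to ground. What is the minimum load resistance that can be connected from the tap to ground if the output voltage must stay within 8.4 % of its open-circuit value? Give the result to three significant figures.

Output resistance R_th = R1‖R2 = (5.60 × 42.1)/47.70 = 4.943 kΩ.
The fractional drop is R_th/(R_th + R_L); requiring this ≤ 0.0840 gives R_L ≥ R_th(1/0.0840 − 1) = 4.943 × 10.90 = 53.9 kΩ.

R_L(min) ≈ 53.9 kΩ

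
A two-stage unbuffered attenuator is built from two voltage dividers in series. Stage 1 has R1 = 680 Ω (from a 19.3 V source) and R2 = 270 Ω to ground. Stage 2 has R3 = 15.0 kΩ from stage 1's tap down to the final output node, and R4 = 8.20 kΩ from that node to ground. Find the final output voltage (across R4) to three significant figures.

V_out ≈ 1.92 V

Stage 2 presents R3+R4 = 23200 Ω as a load on stage 1's tap.
Stage 1's lower leg becomes R2‖(R3+R4) = 266.9 Ω, so V_mid = 19.3 × 266.9/946.9 = 5.440 V.
Stage 2 is itself unloaded: V_out = V_mid × R4/(R3+R4) = 5.440 × 8200/23200 = 1.92 V.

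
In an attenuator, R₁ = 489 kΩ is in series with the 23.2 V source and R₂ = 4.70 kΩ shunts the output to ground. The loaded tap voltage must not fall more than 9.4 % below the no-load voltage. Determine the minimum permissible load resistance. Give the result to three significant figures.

Output resistance R_th = R₁‖R₂ = (489 × 4.70)/493.7 = 4.655 kΩ.
The fractional drop is R_th/(R_th + R_L); requiring this ≤ 0.0940 gives R_L ≥ R_th(1/0.0940 − 1) = 4.655 × 9.638 = 44.9 kΩ.

R_L(min) ≈ 44.9 kΩ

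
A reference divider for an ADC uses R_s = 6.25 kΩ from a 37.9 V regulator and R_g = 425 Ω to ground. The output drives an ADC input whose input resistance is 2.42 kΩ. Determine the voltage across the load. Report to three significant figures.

V_out ≈ 2.07 V

The load sits in parallel with R_g: R_g‖R_L = (425 × 2420) / (425 + 2420) = 361.5 Ω.
V_out = 37.9 × 361.5 / (6250 + 361.5) = 37.9 × 361.5/6612 = 2.07 V.
(Unloaded it would have been 2.41 V.)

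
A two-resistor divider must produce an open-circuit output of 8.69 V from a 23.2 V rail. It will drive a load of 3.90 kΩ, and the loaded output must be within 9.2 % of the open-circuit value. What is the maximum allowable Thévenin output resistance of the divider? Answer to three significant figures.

R_th ≤ 395 Ω

Loading drop = R_th/(R_th + R_L) ≤ 0.0920, so R_th ≤ R_L · ε/(1−ε) = 3.90 kΩ × 0.0920/0.9080 = 395 Ω.
(Any R1, R2 with R2/(R1+R2) = 0.375 and R1‖R2 ≤ 395 Ω will meet the spec.)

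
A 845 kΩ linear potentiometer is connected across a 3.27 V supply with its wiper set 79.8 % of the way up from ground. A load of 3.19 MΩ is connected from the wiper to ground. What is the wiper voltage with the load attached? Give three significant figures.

The wiper splits the pot into (1−α)R = 170.7 kΩ above and αR = 674.3 kΩ below.
Lower section ‖ load = 556.6 kΩ.
V_wiper = 3.27 × 556.6/(170.7 + 556.6) = 2.50 V.

V ≈ 2.50 V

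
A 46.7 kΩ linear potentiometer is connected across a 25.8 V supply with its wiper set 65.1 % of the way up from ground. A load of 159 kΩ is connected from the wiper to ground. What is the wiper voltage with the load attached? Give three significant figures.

The wiper splits the pot into (1−α)R = 16.30 kΩ above and αR = 30.40 kΩ below.
Lower section ‖ load = 25.52 kΩ.
V_wiper = 25.8 × 25.52/(16.30 + 25.52) = 15.7 V.

V ≈ 15.7 V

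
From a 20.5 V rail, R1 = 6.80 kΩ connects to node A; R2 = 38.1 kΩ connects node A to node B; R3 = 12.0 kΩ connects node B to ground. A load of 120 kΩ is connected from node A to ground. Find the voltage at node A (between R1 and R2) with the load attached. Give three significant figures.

Below node A the series string R2+R3 = 50.10 kΩ sits in parallel with the 120 kΩ load: 35.34 kΩ.
V_A = 20.5 × 35.34/(6.80 + 35.34) = 17.2 V.

V ≈ 17.2 V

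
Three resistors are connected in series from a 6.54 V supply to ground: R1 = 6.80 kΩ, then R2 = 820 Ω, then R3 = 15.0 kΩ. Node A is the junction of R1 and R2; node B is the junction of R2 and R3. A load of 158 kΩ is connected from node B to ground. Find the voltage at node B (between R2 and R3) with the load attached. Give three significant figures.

V ≈ 4.20 V

At node B, R3 is in parallel with the load: R3‖R_L = 13700 Ω.
Below node A the resistance is R2 + (R3‖R_L) = 14520 Ω, so V_A = 6.54 × 14520/21320 = 4.454 V.
Then V_B = V_A × (R3‖R_L)/(R2 + R3‖R_L) = 4.454 × 13700/14520 = 4.20 V.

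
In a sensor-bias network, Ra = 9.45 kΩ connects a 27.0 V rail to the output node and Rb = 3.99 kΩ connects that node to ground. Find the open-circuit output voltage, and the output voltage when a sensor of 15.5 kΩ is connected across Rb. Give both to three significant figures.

Unloaded: 8.02 V; loaded: 6.79 V

Open-circuit: V = 27.0 × 3.99/(9.45 + 3.99) = 8.02 V.
With the load, Rb becomes Rb‖R_L = 3.173 kΩ, so V = 27.0 × 3.173/12.62 = 6.79 V.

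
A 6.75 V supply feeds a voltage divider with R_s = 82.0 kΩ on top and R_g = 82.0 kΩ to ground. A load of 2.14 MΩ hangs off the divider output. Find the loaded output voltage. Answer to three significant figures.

The load sits in parallel with R_g: R_g‖R_L = (82.0 × 2140) / (82.0 + 2140) = 78.97 kΩ.
V_out = 6.75 × 78.97 / (82.0 + 78.97) = 6.75 × 78.97/161.0 = 3.31 V.
(Unloaded it would have been 3.38 V.)

V_out ≈ 3.31 V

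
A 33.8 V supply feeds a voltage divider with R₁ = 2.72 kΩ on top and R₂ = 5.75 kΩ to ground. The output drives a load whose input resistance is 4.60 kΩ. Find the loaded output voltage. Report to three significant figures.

V_out ≈ 16.4 V

The load sits in parallel with R₂: R₂‖R_L = (5.75 × 4.60) / (5.75 + 4.60) = 2.556 kΩ.
V_out = 33.8 × 2.556 / (2.72 + 2.556) = 33.8 × 2.556/5.276 = 16.4 V.
(Unloaded it would have been 22.9 V.)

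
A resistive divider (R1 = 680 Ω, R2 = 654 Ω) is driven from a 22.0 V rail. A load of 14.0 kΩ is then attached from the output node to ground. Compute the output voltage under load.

V_out ≈ 10.5 V

The load sits in parallel with R2: R2‖R_L = (654 × 14000) / (654 + 14000) = 624.8 Ω.
V_out = 22.0 × 624.8 / (680 + 624.8) = 22.0 × 624.8/1305 = 10.5 V.
(Unloaded it would have been 10.8 V.)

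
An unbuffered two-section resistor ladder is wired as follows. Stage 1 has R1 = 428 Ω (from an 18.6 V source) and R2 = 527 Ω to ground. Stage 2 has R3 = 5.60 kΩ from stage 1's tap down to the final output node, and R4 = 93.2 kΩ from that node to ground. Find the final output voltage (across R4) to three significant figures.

V_out ≈ 9.66 V

Stage 2 presents R3+R4 = 98800 Ω as a load on stage 1's tap.
Stage 1's lower leg becomes R2‖(R3+R4) = 524.2 Ω, so V_mid = 18.6 × 524.2/952.2 = 10.24 V.
Stage 2 is itself unloaded: V_out = V_mid × R4/(R3+R4) = 10.24 × 93200/98800 = 9.66 V.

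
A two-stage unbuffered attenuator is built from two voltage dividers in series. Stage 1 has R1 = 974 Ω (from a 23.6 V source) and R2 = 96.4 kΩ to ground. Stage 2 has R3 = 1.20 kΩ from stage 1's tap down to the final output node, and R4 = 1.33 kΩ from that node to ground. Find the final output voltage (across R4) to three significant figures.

Stage 2 presents R3+R4 = 2530 Ω as a load on stage 1's tap.
Stage 1's lower leg becomes R2‖(R3+R4) = 2465 Ω, so V_mid = 23.6 × 2465/3439 = 16.92 V.
Stage 2 is itself unloaded: V_out = V_mid × R4/(R3+R4) = 16.92 × 1330/2530 = 8.89 V.

V_out ≈ 8.89 V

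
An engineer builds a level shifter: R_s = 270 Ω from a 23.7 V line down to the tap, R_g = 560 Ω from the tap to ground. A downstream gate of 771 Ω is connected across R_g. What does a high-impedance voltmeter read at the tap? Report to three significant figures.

V_out ≈ 12.9 V

The load sits in parallel with R_g: R_g‖R_L = (560 × 771) / (560 + 771) = 324.4 Ω.
V_out = 23.7 × 324.4 / (270 + 324.4) = 23.7 × 324.4/594.4 = 12.9 V.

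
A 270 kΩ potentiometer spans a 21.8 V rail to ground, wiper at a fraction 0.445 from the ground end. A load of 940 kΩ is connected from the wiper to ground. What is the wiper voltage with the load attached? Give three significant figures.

V ≈ 9.06 V

The wiper splits the pot into (1−α)R = 149.8 kΩ above and αR = 120.2 kΩ below.
Lower section ‖ load = 106.5 kΩ.
V_wiper = 21.8 × 106.5/(149.8 + 106.5) = 9.06 V.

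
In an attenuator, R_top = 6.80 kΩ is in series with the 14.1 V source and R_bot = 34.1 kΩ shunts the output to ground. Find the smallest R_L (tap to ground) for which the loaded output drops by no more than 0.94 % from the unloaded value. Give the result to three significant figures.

R_L(min) ≈ 597 kΩ

Output resistance R_th = R_top‖R_bot = (6.80 × 34.1)/40.90 = 5.669 kΩ.
The fractional drop is R_th/(R_th + R_L); requiring this ≤ 0.00940 gives R_L ≥ R_th(1/0.00940 − 1) = 5.669 × 105.4 = 597 kΩ.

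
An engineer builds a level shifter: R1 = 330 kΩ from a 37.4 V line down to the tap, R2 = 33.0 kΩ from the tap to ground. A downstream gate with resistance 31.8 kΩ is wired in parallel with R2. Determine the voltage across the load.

V_out ≈ 1.75 V

The load sits in parallel with R2: R2‖R_L = (33.0 × 31.8) / (33.0 + 31.8) = 16.19 kΩ.
V_out = 37.4 × 16.19 / (330 + 16.19) = 37.4 × 16.19/346.2 = 1.75 V.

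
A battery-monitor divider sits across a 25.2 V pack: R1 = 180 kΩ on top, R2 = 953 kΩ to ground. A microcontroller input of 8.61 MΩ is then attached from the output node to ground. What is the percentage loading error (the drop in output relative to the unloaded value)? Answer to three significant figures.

The divider's output (Thévenin) resistance is R1‖R2 = 151.4 kΩ.
Fractional drop under load = R_th/(R_th + R_L) = 151.4 / (151.4 + 8610) = 0.01728.
So the output falls by 1.73 %.

1.73 %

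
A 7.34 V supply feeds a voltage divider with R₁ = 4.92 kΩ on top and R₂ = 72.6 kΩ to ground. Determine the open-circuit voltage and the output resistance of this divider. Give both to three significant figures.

V_th is the open-circuit tap voltage: 7.34 × 72.6/(4.92 + 72.6) = 6.87 V.
With the supply zeroed, R₁ and R₂ appear in parallel from the tap: R_th = R₁‖R₂ = (4.92 × 72.6)/77.52 = 4.61 kΩ.

V_th = 6.87 V, R_th = 4.61 kΩ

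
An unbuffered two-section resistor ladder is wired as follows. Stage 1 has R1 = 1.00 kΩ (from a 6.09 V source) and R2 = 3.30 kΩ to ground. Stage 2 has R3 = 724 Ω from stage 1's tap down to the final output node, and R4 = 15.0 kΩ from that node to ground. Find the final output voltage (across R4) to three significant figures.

V_out ≈ 4.25 V

Stage 2 presents R3+R4 = 15720 Ω as a load on stage 1's tap.
Stage 1's lower leg becomes R2‖(R3+R4) = 2728 Ω, so V_mid = 6.09 × 2728/3728 = 4.456 V.
Stage 2 is itself unloaded: V_out = V_mid × R4/(R3+R4) = 4.456 × 15000/15720 = 4.25 V.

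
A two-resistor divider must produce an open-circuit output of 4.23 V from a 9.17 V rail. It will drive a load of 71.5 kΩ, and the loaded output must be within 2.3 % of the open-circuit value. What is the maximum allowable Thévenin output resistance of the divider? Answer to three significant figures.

R_th ≤ 1.68 kΩ

Loading drop = R_th/(R_th + R_L) ≤ 0.0230, so R_th ≤ R_L · ε/(1−ε) = 71.5 kΩ × 0.0230/0.9770 = 1.68 kΩ.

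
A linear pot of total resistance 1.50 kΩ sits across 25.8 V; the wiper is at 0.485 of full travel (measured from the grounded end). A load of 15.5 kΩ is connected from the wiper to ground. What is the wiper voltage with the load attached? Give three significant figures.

The wiper splits the pot into (1−α)R = 772.5 Ω above and αR = 727.5 Ω below.
Lower section ‖ load = 694.9 Ω.
V_wiper = 25.8 × 694.9/(772.5 + 694.9) = 12.2 V.

V ≈ 12.2 V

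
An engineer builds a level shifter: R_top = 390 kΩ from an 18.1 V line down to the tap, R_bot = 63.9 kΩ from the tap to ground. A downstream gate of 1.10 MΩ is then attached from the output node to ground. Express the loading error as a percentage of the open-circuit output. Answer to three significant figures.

4.75 %

The divider's output (Thévenin) resistance is R_top‖R_bot = 54.90 kΩ.
Fractional drop under load = R_th/(R_th + R_L) = 54.90 / (54.90 + 1100) = 0.04754.
So the output falls by 4.75 %.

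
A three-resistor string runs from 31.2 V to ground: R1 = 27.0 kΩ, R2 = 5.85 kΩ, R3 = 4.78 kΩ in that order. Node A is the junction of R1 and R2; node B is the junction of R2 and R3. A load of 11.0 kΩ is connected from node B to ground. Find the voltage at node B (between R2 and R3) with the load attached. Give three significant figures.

V ≈ 2.87 V

At node B, R3 is in parallel with the load: R3‖R_L = 3.332 kΩ.
Below node A the resistance is R2 + (R3‖R_L) = 9.182 kΩ, so V_A = 31.2 × 9.182/36.18 = 7.918 V.
Then V_B = V_A × (R3‖R_L)/(R2 + R3‖R_L) = 7.918 × 3.332/9.182 = 2.87 V.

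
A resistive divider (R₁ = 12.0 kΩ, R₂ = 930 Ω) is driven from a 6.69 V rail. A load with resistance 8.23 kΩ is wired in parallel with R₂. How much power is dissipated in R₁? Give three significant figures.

P ≈ 3.26 mW

Total resistance from the source is R₁ + (R₂‖R_L) = 12840 Ω, so I = 6.69/12840 Ω = 0.5212 mA.
P = I²·R₁ = (0.5212 mA)² × 12.0 kΩ = 3.26 mW.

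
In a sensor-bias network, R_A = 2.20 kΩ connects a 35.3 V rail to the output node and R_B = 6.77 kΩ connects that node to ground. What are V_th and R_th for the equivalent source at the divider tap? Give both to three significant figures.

V_th is the open-circuit tap voltage: 35.3 × 6.77/(2.20 + 6.77) = 26.6 V.
With the supply zeroed, R_A and R_B appear in parallel from the tap: R_th = R_A‖R_B = (2.20 × 6.77)/8.970 = 1.66 kΩ.

V_th = 26.6 V, R_th = 1.66 kΩ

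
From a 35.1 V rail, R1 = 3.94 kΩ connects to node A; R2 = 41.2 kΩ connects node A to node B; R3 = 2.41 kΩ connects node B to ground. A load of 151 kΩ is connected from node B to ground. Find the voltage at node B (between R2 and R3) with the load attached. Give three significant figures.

V ≈ 1.75 V

At node B, R3 is in parallel with the load: R3‖R_L = 2.372 kΩ.
Below node A the resistance is R2 + (R3‖R_L) = 43.57 kΩ, so V_A = 35.1 × 43.57/47.51 = 32.19 V.
Then V_B = V_A × (R3‖R_L)/(R2 + R3‖R_L) = 32.19 × 2.372/43.57 = 1.75 V.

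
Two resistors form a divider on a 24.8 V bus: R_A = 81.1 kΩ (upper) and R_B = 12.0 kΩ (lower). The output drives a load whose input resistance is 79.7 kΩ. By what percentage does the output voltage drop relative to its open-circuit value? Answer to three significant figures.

Unloaded V = 24.8 × 12.0/93.10 = 3.1966 V.
Loaded: R_B‖R_L = 10.43 kΩ, giving V = 24.8 × 10.43/91.53 = 2.8259 V.
Drop = (3.1966 − 2.8259) / 3.1966 = 11.6 %.

11.6 %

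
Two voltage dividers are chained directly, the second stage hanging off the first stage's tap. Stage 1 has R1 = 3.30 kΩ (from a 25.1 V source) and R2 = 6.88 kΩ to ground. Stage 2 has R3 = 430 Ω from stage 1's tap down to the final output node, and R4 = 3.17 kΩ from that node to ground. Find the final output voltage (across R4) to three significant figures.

Stage 2 presents R3+R4 = 3600 Ω as a load on stage 1's tap.
Stage 1's lower leg becomes R2‖(R3+R4) = 2363 Ω, so V_mid = 25.1 × 2363/5663 = 10.47 V.
Stage 2 is itself unloaded: V_out = V_mid × R4/(R3+R4) = 10.47 × 3170/3600 = 9.22 V.

V_out ≈ 9.22 V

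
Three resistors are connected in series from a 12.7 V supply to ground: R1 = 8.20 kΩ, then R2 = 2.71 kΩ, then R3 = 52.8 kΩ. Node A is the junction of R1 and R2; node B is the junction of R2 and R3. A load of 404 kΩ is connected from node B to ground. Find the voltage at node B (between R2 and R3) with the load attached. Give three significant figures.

V ≈ 10.3 V

At node B, R3 is in parallel with the load: R3‖R_L = 46.70 kΩ.
Below node A the resistance is R2 + (R3‖R_L) = 49.41 kΩ, so V_A = 12.7 × 49.41/57.61 = 10.89 V.
Then V_B = V_A × (R3‖R_L)/(R2 + R3‖R_L) = 10.89 × 46.70/49.41 = 10.3 V.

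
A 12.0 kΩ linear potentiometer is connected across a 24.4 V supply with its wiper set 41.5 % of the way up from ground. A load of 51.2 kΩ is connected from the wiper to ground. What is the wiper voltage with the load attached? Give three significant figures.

V ≈ 9.58 V

The wiper splits the pot into (1−α)R = 7.020 kΩ above and αR = 4.980 kΩ below.
Lower section ‖ load = 4.539 kΩ.
V_wiper = 24.4 × 4.539/(7.020 + 4.539) = 9.58 V.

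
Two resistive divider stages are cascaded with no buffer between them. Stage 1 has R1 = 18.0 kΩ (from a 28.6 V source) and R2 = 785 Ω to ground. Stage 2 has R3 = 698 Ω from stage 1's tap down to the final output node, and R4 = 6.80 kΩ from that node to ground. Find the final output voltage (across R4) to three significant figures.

Stage 2 presents R3+R4 = 7498 Ω as a load on stage 1's tap.
Stage 1's lower leg becomes R2‖(R3+R4) = 710.6 Ω, so V_mid = 28.6 × 710.6/18710 = 1.086 V.
Stage 2 is itself unloaded: V_out = V_mid × R4/(R3+R4) = 1.086 × 6800/7498 = 0.985 V.

V_out ≈ 0.985 V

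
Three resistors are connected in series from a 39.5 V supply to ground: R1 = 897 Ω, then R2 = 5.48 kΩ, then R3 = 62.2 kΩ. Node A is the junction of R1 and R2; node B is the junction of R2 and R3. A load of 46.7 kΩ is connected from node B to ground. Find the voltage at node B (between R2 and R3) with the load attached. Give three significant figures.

V ≈ 31.9 V

At node B, R3 is in parallel with the load: R3‖R_L = 26670 Ω.
Below node A the resistance is R2 + (R3‖R_L) = 32150 Ω, so V_A = 39.5 × 32150/33050 = 38.43 V.
Then V_B = V_A × (R3‖R_L)/(R2 + R3‖R_L) = 38.43 × 26670/32150 = 31.9 V.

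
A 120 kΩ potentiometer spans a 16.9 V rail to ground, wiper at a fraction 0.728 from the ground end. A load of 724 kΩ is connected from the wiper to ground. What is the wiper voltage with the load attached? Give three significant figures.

The wiper splits the pot into (1−α)R = 32.64 kΩ above and αR = 87.36 kΩ below.
Lower section ‖ load = 77.95 kΩ.
V_wiper = 16.9 × 77.95/(32.64 + 77.95) = 11.9 V.

V ≈ 11.9 V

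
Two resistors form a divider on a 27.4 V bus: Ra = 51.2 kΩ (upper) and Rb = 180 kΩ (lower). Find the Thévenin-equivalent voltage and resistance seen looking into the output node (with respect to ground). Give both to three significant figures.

V_th is the open-circuit tap voltage: 27.4 × 180/(51.2 + 180) = 21.3 V.
With the supply zeroed, Ra and Rb appear in parallel from the tap: R_th = Ra‖Rb = (51.2 × 180)/231.2 = 39.9 kΩ.

V_th = 21.3 V, R_th = 39.9 kΩ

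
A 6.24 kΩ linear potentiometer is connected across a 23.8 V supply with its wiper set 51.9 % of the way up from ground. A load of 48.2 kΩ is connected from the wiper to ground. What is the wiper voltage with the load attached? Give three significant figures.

The wiper splits the pot into (1−α)R = 3.001 kΩ above and αR = 3.239 kΩ below.
Lower section ‖ load = 3.035 kΩ.
V_wiper = 23.8 × 3.035/(3.001 + 3.035) = 12.0 V.

V ≈ 12.0 V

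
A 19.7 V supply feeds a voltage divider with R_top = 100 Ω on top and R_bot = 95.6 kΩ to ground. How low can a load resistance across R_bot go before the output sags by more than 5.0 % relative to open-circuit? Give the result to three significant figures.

Output resistance R_th = R_top‖R_bot = (100 × 95600)/95700 = 99.90 Ω.
The fractional drop is R_th/(R_th + R_L); requiring this ≤ 0.0500 gives R_L ≥ R_th(1/0.0500 − 1) = 99.90 × 19.00 = 1.90 kΩ.

R_L(min) ≈ 1.90 kΩ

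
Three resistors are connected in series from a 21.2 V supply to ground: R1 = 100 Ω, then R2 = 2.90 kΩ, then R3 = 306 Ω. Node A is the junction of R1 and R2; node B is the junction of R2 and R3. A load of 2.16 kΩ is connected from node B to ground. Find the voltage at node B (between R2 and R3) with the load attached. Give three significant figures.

At node B, R3 is in parallel with the load: R3‖R_L = 268.0 Ω.
Below node A the resistance is R2 + (R3‖R_L) = 3168 Ω, so V_A = 21.2 × 3168/3268 = 20.55 V.
Then V_B = V_A × (R3‖R_L)/(R2 + R3‖R_L) = 20.55 × 268.0/3168 = 1.74 V.

V ≈ 1.74 V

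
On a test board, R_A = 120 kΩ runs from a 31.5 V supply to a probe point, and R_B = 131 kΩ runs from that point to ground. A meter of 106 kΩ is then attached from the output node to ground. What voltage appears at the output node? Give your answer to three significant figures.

The load sits in parallel with R_B: R_B‖R_L = (131 × 106) / (131 + 106) = 58.59 kΩ.
V_out = 31.5 × 58.59 / (120 + 58.59) = 31.5 × 58.59/178.6 = 10.3 V.
(Unloaded it would have been 16.4 V.)

V_out ≈ 10.3 V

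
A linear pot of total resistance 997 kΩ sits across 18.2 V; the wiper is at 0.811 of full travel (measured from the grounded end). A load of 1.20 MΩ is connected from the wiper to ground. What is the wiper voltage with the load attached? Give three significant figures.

V ≈ 13.1 V

The wiper splits the pot into (1−α)R = 188.4 kΩ above and αR = 808.6 kΩ below.
Lower section ‖ load = 483.1 kΩ.
V_wiper = 18.2 × 483.1/(188.4 + 483.1) = 13.1 V.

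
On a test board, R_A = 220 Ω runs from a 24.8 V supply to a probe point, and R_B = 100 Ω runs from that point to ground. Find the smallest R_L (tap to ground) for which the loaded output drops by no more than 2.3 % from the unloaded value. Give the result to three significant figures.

Output resistance R_th = R_A‖R_B = (220 × 100)/320.0 = 68.75 Ω.
The fractional drop is R_th/(R_th + R_L); requiring this ≤ 0.0230 gives R_L ≥ R_th(1/0.0230 − 1) = 68.75 × 42.48 = 2.92 kΩ.

R_L(min) ≈ 2.92 kΩ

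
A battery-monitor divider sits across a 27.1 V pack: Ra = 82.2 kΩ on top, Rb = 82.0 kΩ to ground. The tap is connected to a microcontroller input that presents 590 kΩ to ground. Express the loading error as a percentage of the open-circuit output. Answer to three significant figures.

6.51 %

The divider's output (Thévenin) resistance is Ra‖Rb = 41.05 kΩ.
Fractional drop under load = R_th/(R_th + R_L) = 41.05 / (41.05 + 590) = 0.06505.
So the output falls by 6.51 %.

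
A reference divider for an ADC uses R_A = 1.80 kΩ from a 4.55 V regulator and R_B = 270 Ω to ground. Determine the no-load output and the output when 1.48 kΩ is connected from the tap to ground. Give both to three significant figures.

Unloaded: 0.593 V; loaded: 0.512 V

Open-circuit: V = 4.55 × 270/(1800 + 270) = 0.593 V.
With the load, R_B becomes R_B‖R_L = 228.3 Ω, so V = 4.55 × 228.3/2028 = 0.512 V.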